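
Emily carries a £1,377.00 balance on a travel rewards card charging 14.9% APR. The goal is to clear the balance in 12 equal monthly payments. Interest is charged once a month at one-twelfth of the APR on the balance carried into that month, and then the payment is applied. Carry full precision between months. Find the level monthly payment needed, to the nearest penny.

Monthly rate r = 14.9%/12 = 1.24167% = 0.0124167.
Level-payment amortization: P = B₀·r / (1 − (1+r)^(−n)) = 1377.00·0.0124167 / (1 − 1.01242^(−12)).
Denominator 1 − (1+r)^(−12) = 0.137640072.
P = 17.0977 / 0.137640072 ≈ 124.22.

£124.22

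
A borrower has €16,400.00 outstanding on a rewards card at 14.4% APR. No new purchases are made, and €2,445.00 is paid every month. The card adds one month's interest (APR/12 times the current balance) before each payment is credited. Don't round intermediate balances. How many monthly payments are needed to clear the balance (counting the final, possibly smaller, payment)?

8 payments

Monthly rate r = 14.4%/12 = 1.2% = 0.012.
Recurrence: B ← B·(1+r) − €2,445.00.
Month 1: interest €196.80; balance after payment €14,151.80.
Month 2: interest €169.82; balance after payment €11,876.62.
Closed form: n = −ln(1 − rB₀/P)/ln(1+r) = −ln(0.91951)/ln(1.012) ≈ 7.035, so the balance reaches zero during payment 8.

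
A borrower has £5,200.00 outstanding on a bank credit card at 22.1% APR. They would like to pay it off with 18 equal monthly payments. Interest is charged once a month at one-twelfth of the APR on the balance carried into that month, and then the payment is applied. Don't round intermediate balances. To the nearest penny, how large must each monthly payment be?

£342.04

Monthly rate r = 22.1%/12 = 1.84167% = 0.0184167.
Level-payment amortization: P = B₀·r / (1 − (1+r)^(−n)) = 5200.00·0.0184167 / (1 − 1.01842^(−18)).
Denominator 1 − (1+r)^(−18) = 0.279985844.
P = 95.7667 / 0.279985844 ≈ 342.04.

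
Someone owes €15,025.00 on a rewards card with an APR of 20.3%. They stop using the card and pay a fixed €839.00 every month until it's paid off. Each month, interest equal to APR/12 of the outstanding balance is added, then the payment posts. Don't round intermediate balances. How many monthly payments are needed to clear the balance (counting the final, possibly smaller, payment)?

Monthly rate r = 20.3%/12 = 1.69167% = 0.0169167.
Recurrence: B ← B·(1+r) − €839.00.
Month 1: interest €254.17; balance after payment €14,440.17.
Month 2: interest €244.28; balance after payment €13,845.45.
Closed form: n = −ln(1 − rB₀/P)/ln(1+r) = −ln(0.69705)/ln(1.01692) ≈ 21.514, so the balance reaches zero during payment 22.

22 months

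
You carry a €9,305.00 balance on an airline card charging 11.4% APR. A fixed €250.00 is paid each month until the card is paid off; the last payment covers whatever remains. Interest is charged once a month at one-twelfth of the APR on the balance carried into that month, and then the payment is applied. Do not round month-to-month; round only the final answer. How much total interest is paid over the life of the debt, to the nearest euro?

€2,232

Monthly rate r = 11.4%/12 = 0.95% = 0.0095.
Payoff takes n = ⌈−ln(1 − rB₀/P)/ln(1+r)⌉ = ⌈46.146⌉ = 47 payments; the last is €36.74.
Total paid = 46·€250.00 + €36.74 = €11,536.74.
Total interest = total paid − principal = €11,536.74 − €9,305.00 = €2,231.74.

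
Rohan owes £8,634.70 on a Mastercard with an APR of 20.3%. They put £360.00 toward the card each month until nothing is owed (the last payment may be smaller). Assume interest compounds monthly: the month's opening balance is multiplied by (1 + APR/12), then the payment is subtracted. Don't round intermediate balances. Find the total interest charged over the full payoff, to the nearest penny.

Monthly rate r = 20.3%/12 = 1.69167% = 0.0169167.
Payoff takes n = ⌈−ln(1 − rB₀/P)/ln(1+r)⌉ = ⌈31.025⌉ = 32 payments; the last is £9.23.
Total paid = 31·£360.00 + £9.23 = £11,169.23.
Total interest = total paid − principal = £11,169.23 − £8,634.70 = £2,534.53.

£2,534.53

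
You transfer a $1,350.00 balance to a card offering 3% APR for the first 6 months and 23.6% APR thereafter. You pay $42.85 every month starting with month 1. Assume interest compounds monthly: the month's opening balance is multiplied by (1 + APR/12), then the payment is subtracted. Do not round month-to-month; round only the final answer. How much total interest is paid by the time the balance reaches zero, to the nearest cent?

Promo months 1–6 at r₀ = 3%/12 = 0.0025; months 7+ at r₁ = 23.6%/12 = 0.0196667.
After month 6: iterate B ← B·(1+r₀) − $42.85 for 6 months → $1,111.66.
Then at r₁ with $42.85/mo: n₂ = −ln(1 − r₁·B/P)/ln(1+r₁) ≈ 36.65 → 37 more payments.
Total paid = 42·$42.85 + $27.95 = $1,827.65; interest = $1,827.65 − $1,350.00 = $477.65.

$477.65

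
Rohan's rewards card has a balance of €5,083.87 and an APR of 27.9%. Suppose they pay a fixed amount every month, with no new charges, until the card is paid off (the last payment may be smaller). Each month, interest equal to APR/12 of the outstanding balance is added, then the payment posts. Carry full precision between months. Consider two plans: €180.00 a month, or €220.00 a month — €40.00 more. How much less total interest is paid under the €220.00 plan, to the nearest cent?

€995.97

Monthly rate r = 27.9%/12 = 2.325% = 0.02325.
At €180.00/mo: n = ⌈−ln(1 − rB₀/P)/ln(1+r)⌉ = 47 payments (last €92.90); total interest = total paid − €5,083.87 = €3,289.03.
At €220.00/mo: 34 payments (last €116.93); total interest €2,293.06.
Interest saved = €3,289.03 − €2,293.06 = €995.97.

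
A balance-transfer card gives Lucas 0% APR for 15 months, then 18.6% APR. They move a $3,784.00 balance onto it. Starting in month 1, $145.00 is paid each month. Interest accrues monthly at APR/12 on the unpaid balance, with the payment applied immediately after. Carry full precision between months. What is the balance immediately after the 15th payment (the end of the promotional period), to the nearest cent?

$1,609.00

Promo months 1–15 at r₀ = 0%/12 = 0; months 16+ at r₁ = 18.6%/12 = 0.0155.
After month 15 (no interest yet): B = $3,784.00 − 15·$145.00 = $1,609.00.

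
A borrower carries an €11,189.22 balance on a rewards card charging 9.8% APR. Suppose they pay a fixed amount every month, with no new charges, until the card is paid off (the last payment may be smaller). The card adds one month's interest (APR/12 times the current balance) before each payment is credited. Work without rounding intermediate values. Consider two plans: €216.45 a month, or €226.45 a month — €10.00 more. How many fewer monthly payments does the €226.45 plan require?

4 fewer payments

Monthly rate r = 9.8%/12 = 0.816667% = 0.00816667.
At €216.45/mo: n = ⌈−ln(1 − rB₀/P)/ln(1+r)⌉ = 68 payments (last €94.17); total interest = total paid − €11,189.22 = €3,407.10.
At €226.45/mo: 64 payments (last €120.24); total interest €3,197.37.
Payments saved = 68 − 64 = 4.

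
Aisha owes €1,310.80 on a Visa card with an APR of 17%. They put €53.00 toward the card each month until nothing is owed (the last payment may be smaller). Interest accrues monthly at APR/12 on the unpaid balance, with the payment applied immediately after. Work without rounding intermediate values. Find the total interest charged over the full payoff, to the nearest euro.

€314

Monthly rate r = 17%/12 = 1.41667% = 0.0141667.
Payoff takes n = ⌈−ln(1 − rB₀/P)/ln(1+r)⌉ = ⌈30.664⌉ = 31 payments; the last is €35.26.
Total paid = 30·€53.00 + €35.26 = €1,625.26.
Total interest = total paid − principal = €1,625.26 − €1,310.80 = €314.46.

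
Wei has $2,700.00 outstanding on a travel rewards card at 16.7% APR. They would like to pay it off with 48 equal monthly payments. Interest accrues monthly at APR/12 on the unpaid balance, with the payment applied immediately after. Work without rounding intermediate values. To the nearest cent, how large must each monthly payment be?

Monthly rate r = 16.7%/12 = 1.39167% = 0.0139167.
Level-payment amortization: P = B₀·r / (1 − (1+r)^(−n)) = 2700.00·0.0139167 / (1 − 1.01392^(−48)).
Denominator 1 − (1+r)^(−48) = 0.48490015.
P = 37.575 / 0.48490015 ≈ 77.49.

$77.49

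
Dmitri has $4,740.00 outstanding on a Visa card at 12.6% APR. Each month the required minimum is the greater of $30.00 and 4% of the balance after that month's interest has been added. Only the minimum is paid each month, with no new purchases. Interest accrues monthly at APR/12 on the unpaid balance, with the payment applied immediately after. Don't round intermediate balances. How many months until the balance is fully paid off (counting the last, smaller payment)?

Monthly rate r = 12.6%/12 = 1.05% = 0.0105.
While 4% of the post-interest balance exceeds $30.00, each month B ← (B·(1+r))·(1 − 0.04), i.e. B shrinks by the factor (1+r)·0.96 = 0.97008.
This holds for months 1–62. Entering month 63 the balance is $720.85; 4% of the post-interest balance is now below $30.00, so the flat $30.00 minimum applies from here.
From month 63 a fixed $30.00 at rate r clears $720.85 in 28 more payments. Total: 62 + 28 = 90 months.

90 months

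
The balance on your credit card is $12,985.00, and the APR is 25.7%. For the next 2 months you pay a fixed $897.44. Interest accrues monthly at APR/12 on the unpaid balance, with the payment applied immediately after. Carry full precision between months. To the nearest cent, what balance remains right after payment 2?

$11,733.05

Monthly rate r = 25.7%/12 = 2.14167% = 0.0214167.
Each month: B ← B·(1+r) − $897.44.
Month 1: interest $278.10; balance after payment $12,365.66.
Month 2: interest $264.83; balance after payment $11,733.05.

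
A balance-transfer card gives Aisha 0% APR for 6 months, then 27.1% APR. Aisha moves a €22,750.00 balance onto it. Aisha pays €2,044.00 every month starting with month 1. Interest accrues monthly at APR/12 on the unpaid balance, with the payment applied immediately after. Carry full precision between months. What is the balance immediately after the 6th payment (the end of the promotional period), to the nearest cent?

€10,486.00

Promo months 1–6 at r₀ = 0%/12 = 0; months 7+ at r₁ = 27.1%/12 = 0.0225833.
After month 6 (no interest yet): B = €22,750.00 − 6·€2,044.00 = €10,486.00.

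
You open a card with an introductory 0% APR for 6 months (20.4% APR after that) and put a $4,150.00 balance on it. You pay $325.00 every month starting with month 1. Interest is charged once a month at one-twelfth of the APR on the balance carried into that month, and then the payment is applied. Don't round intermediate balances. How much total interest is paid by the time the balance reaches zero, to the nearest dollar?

Promo months 1–6 at r₀ = 0%/12 = 0; months 7+ at r₁ = 20.4%/12 = 0.017.
After month 6 (no interest yet): B = $4,150.00 − 6·$325.00 = $2,200.00.
Then at r₁ with $325.00/mo: n₂ = −ln(1 − r₁·B/P)/ln(1+r₁) ≈ 7.25 → 8 more payments.
Total paid = 13·$325.00 + $82.55 = $4,307.55; interest = $4,307.55 − $4,150.00 = $157.55.

$158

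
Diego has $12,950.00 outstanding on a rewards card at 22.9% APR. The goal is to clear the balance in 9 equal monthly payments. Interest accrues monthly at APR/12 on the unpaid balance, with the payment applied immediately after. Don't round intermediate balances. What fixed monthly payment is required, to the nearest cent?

$1,579.64

Monthly rate r = 22.9%/12 = 1.90833% = 0.0190833.
Level-payment amortization: P = B₀·r / (1 − (1+r)^(−n)) = 12950.00·0.0190833 / (1 − 1.01908^(−9)).
Denominator 1 − (1+r)^(−9) = 0.156446349.
P = 247.129 / 0.156446349 ≈ 1579.64.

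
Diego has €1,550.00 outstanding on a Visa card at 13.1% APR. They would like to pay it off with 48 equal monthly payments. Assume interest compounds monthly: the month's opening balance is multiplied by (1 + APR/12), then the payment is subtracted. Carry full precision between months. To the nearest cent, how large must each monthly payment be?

€41.66

Monthly rate r = 13.1%/12 = 1.09167% = 0.0109167.
Level-payment amortization: P = B₀·r / (1 − (1+r)^(−n)) = 1550.00·0.0109167 / (1 − 1.01092^(−48)).
Denominator 1 − (1+r)^(−48) = 0.406168981.
P = 16.9208 / 0.406168981 ≈ 41.66.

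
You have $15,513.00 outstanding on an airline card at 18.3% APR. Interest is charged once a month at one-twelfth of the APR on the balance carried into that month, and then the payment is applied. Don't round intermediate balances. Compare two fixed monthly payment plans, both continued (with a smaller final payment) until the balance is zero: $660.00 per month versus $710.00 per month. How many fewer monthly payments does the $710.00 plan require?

Monthly rate r = 18.3%/12 = 1.525% = 0.01525.
At $660.00/mo: n = ⌈−ln(1 − rB₀/P)/ln(1+r)⌉ = 30 payments (last $216.85); total interest = total paid − $15,513.00 = $3,843.85.
At $710.00/mo: 27 payments (last $552.64); total interest $3,499.64.
Payments saved = 30 − 27 = 3.

3 fewer payments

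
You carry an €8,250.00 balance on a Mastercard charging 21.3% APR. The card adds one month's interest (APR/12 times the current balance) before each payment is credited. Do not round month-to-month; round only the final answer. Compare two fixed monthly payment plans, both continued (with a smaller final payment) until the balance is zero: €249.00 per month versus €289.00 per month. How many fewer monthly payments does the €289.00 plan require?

Monthly rate r = 21.3%/12 = 1.775% = 0.01775.
At €249.00/mo: n = ⌈−ln(1 − rB₀/P)/ln(1+r)⌉ = 51 payments (last €103.35); total interest = total paid − €8,250.00 = €4,303.35.
At €289.00/mo: 41 payments (last €47.55); total interest €3,357.55.
Payments saved = 51 − 41 = 10.

10 fewer payments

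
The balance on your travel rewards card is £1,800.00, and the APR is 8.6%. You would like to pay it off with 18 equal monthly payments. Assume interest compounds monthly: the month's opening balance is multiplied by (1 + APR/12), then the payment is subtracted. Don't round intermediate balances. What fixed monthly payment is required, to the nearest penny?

£106.95

Monthly rate r = 8.6%/12 = 0.716667% = 0.00716667.
Level-payment amortization: P = B₀·r / (1 − (1+r)^(−n)) = 1800.00·0.00716667 / (1 − 1.00717^(−18)).
Denominator 1 − (1+r)^(−18) = 0.120621567.
P = 12.9 / 0.120621567 ≈ 106.95.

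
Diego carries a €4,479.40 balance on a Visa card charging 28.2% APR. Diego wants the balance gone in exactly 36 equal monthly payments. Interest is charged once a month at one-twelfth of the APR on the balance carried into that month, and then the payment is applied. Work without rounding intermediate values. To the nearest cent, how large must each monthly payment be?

€185.77

Monthly rate r = 28.2%/12 = 2.35% = 0.0235.
Level-payment amortization: P = B₀·r / (1 − (1+r)^(−n)) = 4479.40·0.0235 / (1 − 1.0235^(−36)).
Denominator 1 − (1+r)^(−36) = 0.56665129.
P = 105.266 / 0.56665129 ≈ 185.77.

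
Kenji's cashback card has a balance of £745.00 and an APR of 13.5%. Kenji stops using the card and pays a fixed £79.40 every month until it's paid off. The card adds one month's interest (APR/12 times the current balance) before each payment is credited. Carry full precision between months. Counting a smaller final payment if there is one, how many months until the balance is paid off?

Monthly rate r = 13.5%/12 = 1.125% = 0.01125.
Recurrence: B ← B·(1+r) − £79.40.
Month 1: interest £8.38; balance after payment £673.98.
Month 2: interest £7.58; balance after payment £602.16.
Closed form: n = −ln(1 − rB₀/P)/ln(1+r) = −ln(0.89444)/ln(1.01125) ≈ 9.972, so the balance reaches zero during payment 10.

10 months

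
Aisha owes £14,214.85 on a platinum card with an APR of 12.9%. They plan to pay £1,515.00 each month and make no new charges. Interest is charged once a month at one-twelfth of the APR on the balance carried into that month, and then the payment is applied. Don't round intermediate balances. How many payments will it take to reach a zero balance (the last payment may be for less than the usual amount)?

Monthly rate r = 12.9%/12 = 1.075% = 0.01075.
Recurrence: B ← B·(1+r) − £1,515.00.
Month 1: interest £152.81; balance after payment £12,852.66.
Month 2: interest £138.17; balance after payment £11,475.83.
Closed form: n = −ln(1 − rB₀/P)/ln(1+r) = −ln(0.89914)/ln(1.01075) ≈ 9.943, so the balance reaches zero during payment 10.

10 payments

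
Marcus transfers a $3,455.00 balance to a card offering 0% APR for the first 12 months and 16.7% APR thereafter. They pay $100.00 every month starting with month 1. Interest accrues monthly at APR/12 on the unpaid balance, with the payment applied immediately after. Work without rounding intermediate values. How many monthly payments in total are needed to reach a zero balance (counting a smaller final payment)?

Promo months 1–12 at r₀ = 0%/12 = 0; months 13+ at r₁ = 16.7%/12 = 0.0139167.
After month 12 (no interest yet): B = $3,455.00 − 12·$100.00 = $2,255.00.
Then at r₁ with $100.00/mo: n₂ = −ln(1 − r₁·B/P)/ln(1+r₁) ≈ 27.25 → 28 more payments.

40 payments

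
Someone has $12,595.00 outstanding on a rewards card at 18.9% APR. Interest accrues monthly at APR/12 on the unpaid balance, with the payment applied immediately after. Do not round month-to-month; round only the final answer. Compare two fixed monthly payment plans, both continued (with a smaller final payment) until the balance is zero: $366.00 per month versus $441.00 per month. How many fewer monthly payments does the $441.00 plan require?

Monthly rate r = 18.9%/12 = 1.575% = 0.01575.
At $366.00/mo: n = ⌈−ln(1 − rB₀/P)/ln(1+r)⌉ = 50 payments (last $354.82); total interest = total paid − $12,595.00 = $5,693.82.
At $441.00/mo: 39 payments (last $104.38); total interest $4,267.38.
Payments saved = 50 − 39 = 11.

11 fewer payments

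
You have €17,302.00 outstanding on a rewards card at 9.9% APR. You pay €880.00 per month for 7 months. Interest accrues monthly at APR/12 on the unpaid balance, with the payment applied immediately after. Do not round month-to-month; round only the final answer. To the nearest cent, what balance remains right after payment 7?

Monthly rate r = 9.9%/12 = 0.825% = 0.00825.
Each month: B ← B·(1+r) − €880.00.
Month 1: interest €142.74; balance after payment €16,564.74.
Month 2: interest €136.66; balance after payment €15,821.40.
Month 3: interest €130.53; balance after payment €15,071.93.
Month 4: interest €124.34; balance after payment €14,316.27.
Month 5: interest €118.11; balance after payment €13,554.38.
Month 6: interest €111.82; balance after payment €12,786.20.
Month 7: interest €105.49; balance after payment €12,011.69.

€12,011.69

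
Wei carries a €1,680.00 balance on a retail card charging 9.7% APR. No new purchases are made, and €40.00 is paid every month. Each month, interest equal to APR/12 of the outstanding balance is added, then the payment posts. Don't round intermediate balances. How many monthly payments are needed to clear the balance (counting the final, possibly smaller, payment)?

52 payments

Monthly rate r = 9.7%/12 = 0.808333% = 0.00808333.
Recurrence: B ← B·(1+r) − €40.00.
Month 1: interest €13.58; balance after payment €1,653.58.
Month 2: interest €13.37; balance after payment €1,626.95.
Closed form: n = −ln(1 − rB₀/P)/ln(1+r) = −ln(0.6605)/ln(1.00808) ≈ 51.517, so the balance reaches zero during payment 52.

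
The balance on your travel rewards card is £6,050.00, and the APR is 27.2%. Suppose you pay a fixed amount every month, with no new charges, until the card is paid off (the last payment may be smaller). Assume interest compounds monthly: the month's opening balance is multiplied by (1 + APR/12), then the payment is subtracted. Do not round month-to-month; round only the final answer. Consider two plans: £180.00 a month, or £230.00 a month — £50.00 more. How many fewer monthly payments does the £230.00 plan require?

Monthly rate r = 27.2%/12 = 2.26667% = 0.0226667.
At £180.00/mo: n = ⌈−ln(1 − rB₀/P)/ln(1+r)⌉ = 65 payments (last £3.18); total interest = total paid − £6,050.00 = £5,473.18.
At £230.00/mo: 41 payments (last £107.06); total interest £3,257.06.
Payments saved = 65 − 41 = 24.

24 fewer payments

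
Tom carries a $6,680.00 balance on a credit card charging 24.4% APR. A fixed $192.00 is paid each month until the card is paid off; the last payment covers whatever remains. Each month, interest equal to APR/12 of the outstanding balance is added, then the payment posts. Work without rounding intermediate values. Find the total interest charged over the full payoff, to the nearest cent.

Monthly rate r = 24.4%/12 = 2.03333% = 0.0203333.
Payoff takes n = ⌈−ln(1 − rB₀/P)/ln(1+r)⌉ = ⌈61.058⌉ = 62 payments; the last is $11.18.
Total paid = 61·$192.00 + $11.18 = $11,723.18.
Total interest = total paid − principal = $11,723.18 − $6,680.00 = $5,043.18.

$5,043.18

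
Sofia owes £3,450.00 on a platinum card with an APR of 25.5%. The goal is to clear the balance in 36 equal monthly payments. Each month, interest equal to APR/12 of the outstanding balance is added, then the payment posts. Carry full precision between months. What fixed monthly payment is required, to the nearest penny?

Monthly rate r = 25.5%/12 = 2.125% = 0.02125.
Level-payment amortization: P = B₀·r / (1 − (1+r)^(−n)) = 3450.00·0.02125 / (1 − 1.02125^(−36)).
Denominator 1 − (1+r)^(−36) = 0.530921534.
P = 73.3125 / 0.530921534 ≈ 138.09.

£138.09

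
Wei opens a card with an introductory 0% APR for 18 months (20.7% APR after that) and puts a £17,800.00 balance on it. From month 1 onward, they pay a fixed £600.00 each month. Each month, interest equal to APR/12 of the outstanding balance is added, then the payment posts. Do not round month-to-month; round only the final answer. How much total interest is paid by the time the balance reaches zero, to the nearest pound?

Promo months 1–18 at r₀ = 0%/12 = 0; months 19+ at r₁ = 20.7%/12 = 0.01725.
After month 18 (no interest yet): B = £17,800.00 − 18·£600.00 = £7,000.00.
Then at r₁ with £600.00/mo: n₂ = −ln(1 − r₁·B/P)/ln(1+r₁) ≈ 13.14 → 14 more payments.
Total paid = 31·£600.00 + £83.74 = £18,683.74; interest = £18,683.74 − £17,800.00 = £883.74.

£884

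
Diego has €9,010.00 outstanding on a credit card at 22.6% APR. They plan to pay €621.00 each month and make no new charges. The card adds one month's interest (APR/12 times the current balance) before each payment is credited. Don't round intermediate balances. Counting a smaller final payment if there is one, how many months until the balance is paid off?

18 months

Monthly rate r = 22.6%/12 = 1.88333% = 0.0188333.
Recurrence: B ← B·(1+r) − €621.00.
Month 1: interest €169.69; balance after payment €8,558.69.
Month 2: interest €161.19; balance after payment €8,098.88.
Closed form: n = −ln(1 − rB₀/P)/ln(1+r) = −ln(0.72675)/ln(1.01883) ≈ 17.106, so the balance reaches zero during payment 18.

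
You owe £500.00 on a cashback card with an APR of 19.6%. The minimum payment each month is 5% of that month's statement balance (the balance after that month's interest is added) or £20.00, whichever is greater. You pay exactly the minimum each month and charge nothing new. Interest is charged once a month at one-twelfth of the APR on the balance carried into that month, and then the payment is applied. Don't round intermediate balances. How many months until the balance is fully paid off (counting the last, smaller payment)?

31 months

Monthly rate r = 19.6%/12 = 1.63333% = 0.0163333.
While 5% of the post-interest balance exceeds £20.00, each month B ← (B·(1+r))·(1 − 0.05), i.e. B shrinks by the factor (1+r)·0.95 = 0.96552.
This holds for months 1–7. Entering month 8 the balance is £391.10; 5% of the post-interest balance is now below £20.00, so the flat £20.00 minimum applies from here.
From month 8 a fixed £20.00 at rate r clears £391.10 in 24 more payments. Total: 7 + 24 = 31 months.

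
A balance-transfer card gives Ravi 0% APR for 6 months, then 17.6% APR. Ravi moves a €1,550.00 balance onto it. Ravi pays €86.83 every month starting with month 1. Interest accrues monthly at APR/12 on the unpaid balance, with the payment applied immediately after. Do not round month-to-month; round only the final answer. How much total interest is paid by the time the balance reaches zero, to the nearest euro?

€110

Promo months 1–6 at r₀ = 0%/12 = 0; months 7+ at r₁ = 17.6%/12 = 0.0146667.
After month 6 (no interest yet): B = €1,550.00 − 6·€86.83 = €1,029.02.
Then at r₁ with €86.83/mo: n₂ = −ln(1 − r₁·B/P)/ln(1+r₁) ≈ 13.11 → 14 more payments.
Total paid = 19·€86.83 + €9.93 = €1,659.70; interest = €1,659.70 − €1,550.00 = €109.70.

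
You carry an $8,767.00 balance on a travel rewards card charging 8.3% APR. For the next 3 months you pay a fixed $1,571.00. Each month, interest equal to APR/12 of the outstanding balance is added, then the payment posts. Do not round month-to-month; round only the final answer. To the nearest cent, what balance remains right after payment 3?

$4,204.50

Monthly rate r = 8.3%/12 = 0.691667% = 0.00691667.
Each month: B ← B·(1+r) − $1,571.00.
Month 1: interest $60.64; balance after payment $7,256.64.
Month 2: interest $50.19; balance after payment $5,735.83.
Month 3: interest $39.67; balance after payment $4,204.50.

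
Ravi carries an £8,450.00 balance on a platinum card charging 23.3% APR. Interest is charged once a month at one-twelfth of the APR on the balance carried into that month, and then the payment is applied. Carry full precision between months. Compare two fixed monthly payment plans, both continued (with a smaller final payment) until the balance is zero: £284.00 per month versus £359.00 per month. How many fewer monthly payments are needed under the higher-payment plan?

Monthly rate r = 23.3%/12 = 1.94167% = 0.0194167.
At £284.00/mo: n = ⌈−ln(1 − rB₀/P)/ln(1+r)⌉ = 45 payments (last £235.61); total interest = total paid − £8,450.00 = £4,281.61.
At £359.00/mo: 32 payments (last £272.04); total interest £2,951.04.
Payments saved = 45 − 32 = 13.

13 fewer payments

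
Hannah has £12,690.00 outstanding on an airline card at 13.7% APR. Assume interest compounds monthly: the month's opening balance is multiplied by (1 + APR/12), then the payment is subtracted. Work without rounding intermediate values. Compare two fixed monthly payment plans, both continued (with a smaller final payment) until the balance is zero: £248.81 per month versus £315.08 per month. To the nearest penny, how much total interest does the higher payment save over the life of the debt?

Monthly rate r = 13.7%/12 = 1.14167% = 0.0114167.
At £248.81/mo: n = ⌈−ln(1 − rB₀/P)/ln(1+r)⌉ = 77 payments (last £223.62); total interest = total paid − £12,690.00 = £6,443.18.
At £315.08/mo: 55 payments (last £78.89); total interest £4,403.21.
Interest saved = £6,443.18 − £4,403.21 = £2,039.97.

£2,039.97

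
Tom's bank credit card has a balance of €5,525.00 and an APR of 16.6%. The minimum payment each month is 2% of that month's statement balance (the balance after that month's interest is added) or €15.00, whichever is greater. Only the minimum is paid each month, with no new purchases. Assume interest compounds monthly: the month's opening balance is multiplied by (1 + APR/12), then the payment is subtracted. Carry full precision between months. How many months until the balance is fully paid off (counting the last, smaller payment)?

395 months

Monthly rate r = 16.6%/12 = 1.38333% = 0.0138333.
While 2% of the post-interest balance exceeds €15.00, each month B ← (B·(1+r))·(1 − 0.02), i.e. B shrinks by the factor (1+r)·0.98 = 0.99356.
This holds for months 1–312. Entering month 313 the balance is €735.25; 2% of the post-interest balance is now below €15.00, so the flat €15.00 minimum applies from here.
From month 313 a fixed €15.00 at rate r clears €735.25 in 83 more payments. Total: 312 + 83 = 395 months.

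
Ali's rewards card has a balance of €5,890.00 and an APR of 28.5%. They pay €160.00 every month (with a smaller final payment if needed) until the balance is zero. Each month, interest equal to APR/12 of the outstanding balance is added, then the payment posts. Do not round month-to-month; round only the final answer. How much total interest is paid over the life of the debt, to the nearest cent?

Monthly rate r = 28.5%/12 = 2.375% = 0.02375.
Payoff takes n = ⌈−ln(1 − rB₀/P)/ln(1+r)⌉ = ⌈88.352⌉ = 89 payments; the last is €56.77.
Total paid = 88·€160.00 + €56.77 = €14,136.77.
Total interest = total paid − principal = €14,136.77 − €5,890.00 = €8,246.77.

€8,246.77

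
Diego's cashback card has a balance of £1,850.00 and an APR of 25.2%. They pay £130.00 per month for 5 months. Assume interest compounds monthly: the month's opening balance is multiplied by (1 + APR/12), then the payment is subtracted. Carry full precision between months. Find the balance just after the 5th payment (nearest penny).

Monthly rate r = 25.2%/12 = 2.1% = 0.021.
Each month: B ← B·(1+r) − £130.00.
Month 1: interest £38.85; balance after payment £1,758.85.
Month 2: interest £36.94; balance after payment £1,665.79.
Month 3: interest £34.98; balance after payment £1,570.77.
Month 4: interest £32.99; balance after payment £1,473.75.
Month 5: interest £30.95; balance after payment £1,374.70.

£1,374.70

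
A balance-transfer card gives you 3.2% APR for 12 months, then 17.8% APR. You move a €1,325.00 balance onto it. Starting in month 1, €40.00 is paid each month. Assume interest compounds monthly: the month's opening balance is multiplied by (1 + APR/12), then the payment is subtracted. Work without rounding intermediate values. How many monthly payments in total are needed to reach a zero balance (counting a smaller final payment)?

39 months

Promo months 1–12 at r₀ = 3.2%/12 = 0.00266667; months 13+ at r₁ = 17.8%/12 = 0.0148333.
After month 12: iterate B ← B·(1+r₀) − €40.00 for 12 months → €880.92.
Then at r₁ with €40.00/mo: n₂ = −ln(1 − r₁·B/P)/ln(1+r₁) ≈ 26.86 → 27 more payments.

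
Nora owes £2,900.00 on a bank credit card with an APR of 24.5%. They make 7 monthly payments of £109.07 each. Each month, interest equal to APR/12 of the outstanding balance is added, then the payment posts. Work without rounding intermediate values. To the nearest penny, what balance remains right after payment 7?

Monthly rate r = 24.5%/12 = 2.04167% = 0.0204167.
Each month: B ← B·(1+r) − £109.07.
Month 1: interest £59.21; balance after payment £2,850.14.
Month 2: interest £58.19; balance after payment £2,799.26.
Month 3: interest £57.15; balance after payment £2,747.34.
Month 4: interest £56.09; balance after payment £2,694.36.
Month 5: interest £55.01; balance after payment £2,640.30.
Month 6: interest £53.91; balance after payment £2,585.14.
Month 7: interest £52.78; balance after payment £2,528.85.

£2,528.85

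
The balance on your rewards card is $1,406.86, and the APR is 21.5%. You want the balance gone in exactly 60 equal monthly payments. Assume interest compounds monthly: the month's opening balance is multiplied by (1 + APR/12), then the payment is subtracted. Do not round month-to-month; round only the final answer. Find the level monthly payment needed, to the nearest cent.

Monthly rate r = 21.5%/12 = 1.79167% = 0.0179167.
Level-payment amortization: P = B₀·r / (1 − (1+r)^(−n)) = 1406.86·0.0179167 / (1 − 1.01792^(−60)).
Denominator 1 − (1+r)^(−60) = 0.65543871.
P = 25.2062 / 0.65543871 ≈ 38.46.

$38.46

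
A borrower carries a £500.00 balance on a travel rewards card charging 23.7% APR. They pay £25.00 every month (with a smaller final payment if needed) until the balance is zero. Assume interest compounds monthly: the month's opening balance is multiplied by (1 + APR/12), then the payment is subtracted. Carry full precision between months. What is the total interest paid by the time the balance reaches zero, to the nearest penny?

Monthly rate r = 23.7%/12 = 1.975% = 0.01975.
Payoff takes n = ⌈−ln(1 − rB₀/P)/ln(1+r)⌉ = ⌈25.695⌉ = 26 payments; the last is £17.42.
Total paid = 25·£25.00 + £17.42 = £642.42.
Total interest = total paid − principal = £642.42 − £500.00 = £142.42.

£142.42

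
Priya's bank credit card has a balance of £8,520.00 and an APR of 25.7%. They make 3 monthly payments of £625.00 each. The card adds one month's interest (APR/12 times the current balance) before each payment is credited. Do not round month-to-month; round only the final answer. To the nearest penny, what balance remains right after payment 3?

£7,163.77

Monthly rate r = 25.7%/12 = 2.14167% = 0.0214167.
Each month: B ← B·(1+r) − £625.00.
Month 1: interest £182.47; balance after payment £8,077.47.
Month 2: interest £172.99; balance after payment £7,625.46.
Month 3: interest £163.31; balance after payment £7,163.77.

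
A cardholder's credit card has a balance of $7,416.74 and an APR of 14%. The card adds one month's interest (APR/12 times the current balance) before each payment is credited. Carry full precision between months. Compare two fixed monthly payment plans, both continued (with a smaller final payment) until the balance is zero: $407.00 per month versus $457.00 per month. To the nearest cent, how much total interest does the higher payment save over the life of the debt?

Monthly rate r = 14%/12 = 1.16667% = 0.0116667.
At $407.00/mo: n = ⌈−ln(1 − rB₀/P)/ln(1+r)⌉ = 21 payments (last $247.50); total interest = total paid − $7,416.74 = $970.76.
At $457.00/mo: 19 payments (last $44.47); total interest $853.73.
Interest saved = $970.76 − $853.73 = $117.03.

$117.03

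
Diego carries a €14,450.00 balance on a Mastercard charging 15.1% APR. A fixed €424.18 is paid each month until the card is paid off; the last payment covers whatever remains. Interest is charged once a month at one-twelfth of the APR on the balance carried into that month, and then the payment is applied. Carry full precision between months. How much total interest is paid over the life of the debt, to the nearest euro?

€4,539

Monthly rate r = 15.1%/12 = 1.25833% = 0.0125833.
Payoff takes n = ⌈−ln(1 − rB₀/P)/ln(1+r)⌉ = ⌈44.764⌉ = 45 payments; the last is €324.74.
Total paid = 44·€424.18 + €324.74 = €18,988.66.
Total interest = total paid − principal = €18,988.66 − €14,450.00 = €4,538.66.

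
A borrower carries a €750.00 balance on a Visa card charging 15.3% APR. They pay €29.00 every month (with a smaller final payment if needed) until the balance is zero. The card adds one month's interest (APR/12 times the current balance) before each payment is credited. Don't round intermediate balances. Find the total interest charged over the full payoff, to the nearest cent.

Monthly rate r = 15.3%/12 = 1.275% = 0.01275.
Payoff takes n = ⌈−ln(1 − rB₀/P)/ln(1+r)⌉ = ⌈31.579⌉ = 32 payments; the last is €16.85.
Total paid = 31·€29.00 + €16.85 = €915.85.
Total interest = total paid − principal = €915.85 − €750.00 = €165.85.

€165.85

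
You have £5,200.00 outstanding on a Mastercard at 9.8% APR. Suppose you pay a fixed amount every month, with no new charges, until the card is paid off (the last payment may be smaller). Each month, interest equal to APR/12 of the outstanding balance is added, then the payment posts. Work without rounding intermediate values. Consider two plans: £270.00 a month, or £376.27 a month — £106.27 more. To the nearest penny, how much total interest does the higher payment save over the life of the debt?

Monthly rate r = 9.8%/12 = 0.816667% = 0.00816667.
At £270.00/mo: n = ⌈−ln(1 − rB₀/P)/ln(1+r)⌉ = 22 payments (last £10.72); total interest = total paid − £5,200.00 = £480.72.
At £376.27/mo: 15 payments (last £272.60); total interest £340.38.
Interest saved = £480.72 − £340.38 = £140.34.

£140.34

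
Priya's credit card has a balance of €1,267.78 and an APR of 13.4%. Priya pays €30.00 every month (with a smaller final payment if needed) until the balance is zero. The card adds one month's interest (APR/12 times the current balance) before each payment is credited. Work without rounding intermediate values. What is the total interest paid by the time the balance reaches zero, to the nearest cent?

Monthly rate r = 13.4%/12 = 1.11667% = 0.0111667.
Payoff takes n = ⌈−ln(1 − rB₀/P)/ln(1+r)⌉ = ⌈57.494⌉ = 58 payments; the last is €14.87.
Total paid = 57·€30.00 + €14.87 = €1,724.87.
Total interest = total paid − principal = €1,724.87 − €1,267.78 = €457.09.

€457.09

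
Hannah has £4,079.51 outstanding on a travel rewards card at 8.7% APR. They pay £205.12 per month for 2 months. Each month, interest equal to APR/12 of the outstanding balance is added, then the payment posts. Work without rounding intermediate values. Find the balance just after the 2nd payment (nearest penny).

Monthly rate r = 8.7%/12 = 0.725% = 0.00725.
Each month: B ← B·(1+r) − £205.12.
Month 1: interest £29.58; balance after payment £3,903.97.
Month 2: interest £28.30; balance after payment £3,727.15.

£3,727.15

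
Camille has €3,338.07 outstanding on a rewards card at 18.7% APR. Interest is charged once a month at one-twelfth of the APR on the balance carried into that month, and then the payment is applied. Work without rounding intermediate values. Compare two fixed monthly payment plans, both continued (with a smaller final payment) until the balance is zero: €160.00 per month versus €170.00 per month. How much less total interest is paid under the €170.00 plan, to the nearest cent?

Monthly rate r = 18.7%/12 = 1.55833% = 0.0155833.
At €160.00/mo: n = ⌈−ln(1 − rB₀/P)/ln(1+r)⌉ = 26 payments (last €68.93); total interest = total paid − €3,338.07 = €730.86.
At €170.00/mo: 24 payments (last €106.02); total interest €677.95.
Interest saved = €730.86 − €677.95 = €52.91.

€52.91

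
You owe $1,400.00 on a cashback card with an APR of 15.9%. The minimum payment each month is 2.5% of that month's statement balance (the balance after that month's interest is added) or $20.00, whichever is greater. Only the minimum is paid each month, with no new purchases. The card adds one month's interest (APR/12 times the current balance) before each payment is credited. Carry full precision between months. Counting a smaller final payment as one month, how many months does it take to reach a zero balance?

Monthly rate r = 15.9%/12 = 1.325% = 0.01325.
While 2.5% of the post-interest balance exceeds $20.00, each month B ← (B·(1+r))·(1 − 0.025), i.e. B shrinks by the factor (1+r)·0.975 = 0.98792.
This holds for months 1–48. Entering month 49 the balance is $781.17; 2.5% of the post-interest balance is now below $20.00, so the flat $20.00 minimum applies from here.
From month 49 a fixed $20.00 at rate r clears $781.17 in 56 more payments. Total: 48 + 56 = 104 months.

104 months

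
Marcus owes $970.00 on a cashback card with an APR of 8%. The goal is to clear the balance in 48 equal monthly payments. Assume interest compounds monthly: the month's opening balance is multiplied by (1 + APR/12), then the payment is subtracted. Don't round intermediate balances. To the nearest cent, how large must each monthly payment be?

Monthly rate r = 8%/12 = 0.666667% = 0.00666667.
Level-payment amortization: P = B₀·r / (1 − (1+r)^(−n)) = 970.00·0.00666667 / (1 − 1.00667^(−48)).
Denominator 1 − (1+r)^(−48) = 0.27307942.
P = 6.46667 / 0.27307942 ≈ 23.68.

$23.68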